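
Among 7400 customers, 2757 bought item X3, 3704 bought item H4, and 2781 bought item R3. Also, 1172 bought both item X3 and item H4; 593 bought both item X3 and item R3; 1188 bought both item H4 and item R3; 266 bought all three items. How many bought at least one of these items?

6555

By inclusion–exclusion:
|union| = 2757 + 3704 + 2781 − 1172 − 593 − 1188 + 266 = 6555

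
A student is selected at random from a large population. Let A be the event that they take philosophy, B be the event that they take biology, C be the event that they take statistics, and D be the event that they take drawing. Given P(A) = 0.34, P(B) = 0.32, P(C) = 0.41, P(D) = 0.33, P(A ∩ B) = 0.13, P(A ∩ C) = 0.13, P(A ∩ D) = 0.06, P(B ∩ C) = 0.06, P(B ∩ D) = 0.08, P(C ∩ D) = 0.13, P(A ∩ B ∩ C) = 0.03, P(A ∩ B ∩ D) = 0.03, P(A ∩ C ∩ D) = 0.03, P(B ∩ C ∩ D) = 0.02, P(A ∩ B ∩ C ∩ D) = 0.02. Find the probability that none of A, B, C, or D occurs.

By inclusion–exclusion:
P(A ∪ B ∪ C ∪ D) = 0.34 + 0.32 + 0.41 + 0.33 − 0.13 − 0.13 − 0.06 − 0.06 − 0.08 − 0.13 + 0.03 + 0.03 + 0.03 + 0.02 − 0.02 = 0.90
P(none) = 1 − 0.90 = 0.10

0.10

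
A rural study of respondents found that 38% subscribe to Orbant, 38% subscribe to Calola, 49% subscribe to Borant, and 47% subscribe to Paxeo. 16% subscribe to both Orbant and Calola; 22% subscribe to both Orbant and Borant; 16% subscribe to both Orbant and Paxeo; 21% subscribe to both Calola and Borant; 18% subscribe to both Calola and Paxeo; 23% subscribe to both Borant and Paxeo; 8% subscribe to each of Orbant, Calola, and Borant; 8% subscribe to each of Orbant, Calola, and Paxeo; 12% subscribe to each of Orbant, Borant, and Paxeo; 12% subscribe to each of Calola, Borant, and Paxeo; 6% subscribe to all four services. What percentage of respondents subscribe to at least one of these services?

By inclusion–exclusion:
P(union) = 38 + 38 + 49 + 47 − 16 − 22 − 16 − 21 − 18 − 23 + 8 + 8 + 12 + 12 − 6 = 90%

90%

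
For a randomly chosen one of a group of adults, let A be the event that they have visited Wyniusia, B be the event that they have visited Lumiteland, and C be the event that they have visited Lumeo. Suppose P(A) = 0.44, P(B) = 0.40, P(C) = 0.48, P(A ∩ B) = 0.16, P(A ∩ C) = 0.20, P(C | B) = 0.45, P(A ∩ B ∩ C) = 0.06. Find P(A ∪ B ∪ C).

P(B ∩ C) = P(B)·P(C|B) = 0.40 × 0.45 = 0.18
P(A ∪ B ∪ C) = 0.44 + 0.40 + 0.48 − 0.16 − 0.20 − 0.18 + 0.06 = 0.84

0.84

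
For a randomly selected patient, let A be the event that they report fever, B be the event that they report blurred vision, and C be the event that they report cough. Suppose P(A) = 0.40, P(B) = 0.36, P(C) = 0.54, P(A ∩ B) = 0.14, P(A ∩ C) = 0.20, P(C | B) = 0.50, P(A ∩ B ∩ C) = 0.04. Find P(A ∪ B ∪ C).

P(B ∩ C) = P(B)·P(C|B) = 0.36 × 0.50 = 0.18
Inclusion–exclusion gives
P(A ∪ B ∪ C) = 0.40 + 0.36 + 0.54 − 0.14 − 0.20 − 0.18 + 0.04 = 0.82

0.82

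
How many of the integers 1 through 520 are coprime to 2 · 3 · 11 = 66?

By inclusion-exclusion,
260 + 173 + 47 − 86 − 23 − 15 + 7 = 363
520 − 363 = 157

157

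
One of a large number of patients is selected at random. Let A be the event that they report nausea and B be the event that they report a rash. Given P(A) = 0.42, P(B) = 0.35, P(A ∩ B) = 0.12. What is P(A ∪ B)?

0.65

Inclusion–exclusion gives
P(A ∪ B) = 0.42 + 0.35 − 0.12 = 0.65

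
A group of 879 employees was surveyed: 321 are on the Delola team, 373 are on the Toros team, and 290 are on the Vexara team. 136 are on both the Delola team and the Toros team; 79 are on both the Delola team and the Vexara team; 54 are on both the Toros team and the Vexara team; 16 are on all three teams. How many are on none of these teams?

|at least one| = 321 + 373 + 290 − 136 − 79 − 54 + 16 = 731
None: 879 − 731 = 148

148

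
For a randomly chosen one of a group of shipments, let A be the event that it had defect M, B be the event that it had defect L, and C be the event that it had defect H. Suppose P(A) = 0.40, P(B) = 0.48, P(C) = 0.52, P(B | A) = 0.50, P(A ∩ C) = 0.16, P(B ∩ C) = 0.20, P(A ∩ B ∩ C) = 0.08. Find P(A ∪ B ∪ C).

P(A ∩ B) = P(A)·P(B|A) = 0.40 × 0.50 = 0.20
By inclusion–exclusion:
P(A ∪ B ∪ C) = 0.40 + 0.48 + 0.52 − 0.20 − 0.16 − 0.20 + 0.08 = 0.92

0.92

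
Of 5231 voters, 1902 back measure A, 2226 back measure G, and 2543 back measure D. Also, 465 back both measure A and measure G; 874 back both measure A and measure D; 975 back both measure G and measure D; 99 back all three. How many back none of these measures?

Apply inclusion-exclusion:
N(≥1) = 1902 + 2226 + 2543 − 465 − 874 − 975 + 99 = 4456
None: 5231 − 4456 = 775

775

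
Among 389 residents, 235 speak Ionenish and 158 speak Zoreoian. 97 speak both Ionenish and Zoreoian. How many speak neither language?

Inclusion–exclusion gives
|at least one| = 235 + 158 − 97 = 296
None: 389 − 296 = 93

93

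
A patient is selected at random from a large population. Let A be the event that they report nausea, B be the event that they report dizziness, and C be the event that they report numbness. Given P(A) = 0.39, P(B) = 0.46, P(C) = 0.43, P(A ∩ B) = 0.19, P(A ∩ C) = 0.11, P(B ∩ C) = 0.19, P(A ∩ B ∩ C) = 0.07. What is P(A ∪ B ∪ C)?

0.86

Inclusion–exclusion gives
P(A ∪ B ∪ C) = 0.39 + 0.46 + 0.43 − 0.19 − 0.11 − 0.19 + 0.07 = 0.86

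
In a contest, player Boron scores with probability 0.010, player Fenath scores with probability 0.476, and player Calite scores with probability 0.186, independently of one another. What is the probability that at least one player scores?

0.57772936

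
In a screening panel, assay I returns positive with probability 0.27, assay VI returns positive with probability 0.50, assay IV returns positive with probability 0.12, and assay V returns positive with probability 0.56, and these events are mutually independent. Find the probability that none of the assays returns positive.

P(none) = (1 − 0.27) × (1 − 0.50) × (1 − 0.12) × (1 − 0.56) = 0.73 × 0.50 × 0.88 × 0.44 = 0.141328

0.141328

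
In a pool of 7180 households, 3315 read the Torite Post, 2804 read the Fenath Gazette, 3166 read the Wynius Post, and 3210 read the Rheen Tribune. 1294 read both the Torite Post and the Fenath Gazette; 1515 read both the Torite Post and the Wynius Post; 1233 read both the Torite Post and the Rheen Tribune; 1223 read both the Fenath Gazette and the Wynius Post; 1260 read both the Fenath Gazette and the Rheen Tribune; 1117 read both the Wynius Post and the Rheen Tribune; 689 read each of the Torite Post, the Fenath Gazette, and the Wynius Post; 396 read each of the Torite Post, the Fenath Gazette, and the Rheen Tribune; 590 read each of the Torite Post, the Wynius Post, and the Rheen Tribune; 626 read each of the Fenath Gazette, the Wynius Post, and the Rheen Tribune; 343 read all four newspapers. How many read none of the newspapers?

369

Inclusion–exclusion gives
|union| = 3315 + 2804 + 3166 + 3210 − 1294 − 1515 − 1233 − 1223 − 1260 − 1117 + 689 + 396 + 590 + 626 − 343 = 6811
None: 7180 − 6811 = 369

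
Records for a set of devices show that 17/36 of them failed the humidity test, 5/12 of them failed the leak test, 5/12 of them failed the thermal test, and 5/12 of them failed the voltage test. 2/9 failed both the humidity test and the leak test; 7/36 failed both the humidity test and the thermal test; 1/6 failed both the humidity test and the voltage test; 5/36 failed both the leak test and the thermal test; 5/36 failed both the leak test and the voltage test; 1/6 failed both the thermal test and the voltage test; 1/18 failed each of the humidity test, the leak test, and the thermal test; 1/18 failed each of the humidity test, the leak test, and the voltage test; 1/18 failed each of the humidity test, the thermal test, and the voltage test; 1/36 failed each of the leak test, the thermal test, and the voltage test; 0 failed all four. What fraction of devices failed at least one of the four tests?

8/9

P(at least one) = 17/36 + 5/12 + 5/12 + 5/12 − 2/9 − 7/36 − 1/6 − 5/36 − 5/36 − 1/6 + 1/18 + 1/18 + 1/18 + 1/36 − 0 = 8/9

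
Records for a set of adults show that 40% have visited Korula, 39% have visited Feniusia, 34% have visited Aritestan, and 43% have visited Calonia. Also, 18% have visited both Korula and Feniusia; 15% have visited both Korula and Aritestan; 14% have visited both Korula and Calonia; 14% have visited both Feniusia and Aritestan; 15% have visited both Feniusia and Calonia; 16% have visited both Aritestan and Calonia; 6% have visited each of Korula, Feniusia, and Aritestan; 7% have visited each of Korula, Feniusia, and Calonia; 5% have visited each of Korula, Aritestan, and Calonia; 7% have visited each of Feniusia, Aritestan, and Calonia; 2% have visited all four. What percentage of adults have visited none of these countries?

13%

P(≥1) = 40 + 39 + 34 + 43 − 18 − 15 − 14 − 14 − 15 − 16 + 6 + 7 + 5 + 7 − 2 = 87%
P(none) = 100% − 87% = 13%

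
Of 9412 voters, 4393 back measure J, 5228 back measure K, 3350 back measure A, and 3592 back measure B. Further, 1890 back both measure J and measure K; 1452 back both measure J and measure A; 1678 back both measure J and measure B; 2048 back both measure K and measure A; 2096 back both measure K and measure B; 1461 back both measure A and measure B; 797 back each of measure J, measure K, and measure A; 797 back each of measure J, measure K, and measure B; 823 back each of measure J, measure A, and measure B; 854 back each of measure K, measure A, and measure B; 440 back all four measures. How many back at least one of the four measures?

8769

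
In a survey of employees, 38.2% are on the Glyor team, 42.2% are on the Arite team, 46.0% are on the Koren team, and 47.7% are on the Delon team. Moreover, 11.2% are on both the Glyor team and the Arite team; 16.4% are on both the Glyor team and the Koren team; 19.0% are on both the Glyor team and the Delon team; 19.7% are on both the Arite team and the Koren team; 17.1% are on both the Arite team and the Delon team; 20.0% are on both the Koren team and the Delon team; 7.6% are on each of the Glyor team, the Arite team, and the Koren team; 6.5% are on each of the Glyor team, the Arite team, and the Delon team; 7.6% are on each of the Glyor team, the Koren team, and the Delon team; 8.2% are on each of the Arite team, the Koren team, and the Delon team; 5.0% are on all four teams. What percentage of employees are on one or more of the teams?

95.6%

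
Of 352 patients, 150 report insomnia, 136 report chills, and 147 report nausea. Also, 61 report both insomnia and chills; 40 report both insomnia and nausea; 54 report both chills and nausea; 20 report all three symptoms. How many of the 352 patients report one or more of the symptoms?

|union| = 150 + 136 + 147 − 61 − 40 − 54 + 20 = 298

298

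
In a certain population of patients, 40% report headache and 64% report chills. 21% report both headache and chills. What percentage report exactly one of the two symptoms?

Using the inclusion–exclusion count for exactly one event:
P(exactly one) = 40 + 64 − 2·21 = 62%

62%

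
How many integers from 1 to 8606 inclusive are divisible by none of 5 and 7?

Apply inclusion-exclusion:
floor(8606/5) + floor(8606/7) − floor(8606/35) = 1721 + 1229 − 245 = 2705
8606 − 2705 = 5901

5901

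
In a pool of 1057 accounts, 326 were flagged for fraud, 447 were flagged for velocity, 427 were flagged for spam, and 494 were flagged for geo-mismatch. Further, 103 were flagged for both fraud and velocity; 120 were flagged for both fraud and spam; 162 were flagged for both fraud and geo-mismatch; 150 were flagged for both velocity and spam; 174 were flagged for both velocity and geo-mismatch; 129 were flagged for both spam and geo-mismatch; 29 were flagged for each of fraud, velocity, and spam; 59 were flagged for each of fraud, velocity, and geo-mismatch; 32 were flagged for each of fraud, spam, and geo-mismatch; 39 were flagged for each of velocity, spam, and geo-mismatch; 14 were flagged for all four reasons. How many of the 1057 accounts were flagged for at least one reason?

1001

|at least one| = 326 + 447 + 427 + 494 − 103 − 120 − 162 − 150 − 174 − 129 + 29 + 59 + 32 + 39 − 14 = 1001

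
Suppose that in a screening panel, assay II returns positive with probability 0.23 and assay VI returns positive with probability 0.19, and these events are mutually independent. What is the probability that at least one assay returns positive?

0.3763

P(none) = (1 − 0.23) × (1 − 0.19) = 0.77 × 0.81 = 0.6237
P(at least one) = 1 − 0.6237 = 0.3763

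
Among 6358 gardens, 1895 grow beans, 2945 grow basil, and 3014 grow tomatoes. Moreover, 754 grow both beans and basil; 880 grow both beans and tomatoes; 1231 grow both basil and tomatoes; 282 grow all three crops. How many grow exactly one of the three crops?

2970

By inclusion–exclusion (exactly-one form):
N(exactly one) = 1895 + 2945 + 3014 − 2·754 − 2·880 − 2·1231 + 3·282 = 2970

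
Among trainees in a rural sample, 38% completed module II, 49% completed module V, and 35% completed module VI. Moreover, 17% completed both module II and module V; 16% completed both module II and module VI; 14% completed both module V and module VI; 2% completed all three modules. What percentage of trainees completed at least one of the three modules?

77%

Using inclusion–exclusion:
P(at least one) = 38 + 49 + 35 − 17 − 16 − 14 + 2 = 77%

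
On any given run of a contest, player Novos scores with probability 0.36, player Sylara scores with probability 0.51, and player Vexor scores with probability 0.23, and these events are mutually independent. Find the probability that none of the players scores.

0.241472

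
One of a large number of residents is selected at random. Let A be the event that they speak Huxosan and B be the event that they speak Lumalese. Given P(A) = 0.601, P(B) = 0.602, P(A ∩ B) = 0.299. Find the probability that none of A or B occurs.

0.096

By inclusion-exclusion,
P(A ∪ B) = 0.601 + 0.602 − 0.299 = 0.904
P(none) = 1 − 0.904 = 0.096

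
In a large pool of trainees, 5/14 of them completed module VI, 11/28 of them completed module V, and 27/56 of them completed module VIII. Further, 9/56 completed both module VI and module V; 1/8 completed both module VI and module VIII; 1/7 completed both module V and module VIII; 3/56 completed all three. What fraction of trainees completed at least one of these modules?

6/7

P(union) = 5/14 + 11/28 + 27/56 − 9/56 − 1/8 − 1/7 + 3/56 = 6/7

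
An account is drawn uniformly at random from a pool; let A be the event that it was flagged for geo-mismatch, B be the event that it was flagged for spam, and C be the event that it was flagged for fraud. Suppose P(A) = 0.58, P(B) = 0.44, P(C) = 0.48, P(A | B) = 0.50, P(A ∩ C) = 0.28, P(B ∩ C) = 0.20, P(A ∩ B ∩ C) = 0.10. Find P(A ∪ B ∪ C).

P(A ∩ B) = P(B)·P(A|B) = 0.44 × 0.50 = 0.22
Inclusion–exclusion gives
P(A ∪ B ∪ C) = 0.58 + 0.44 + 0.48 − 0.22 − 0.28 − 0.20 + 0.10 = 0.90

0.90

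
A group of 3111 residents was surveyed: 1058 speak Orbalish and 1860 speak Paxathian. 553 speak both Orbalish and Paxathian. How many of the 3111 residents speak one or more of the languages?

By inclusion–exclusion:
|at least one| = 1058 + 1860 − 553 = 2365

2365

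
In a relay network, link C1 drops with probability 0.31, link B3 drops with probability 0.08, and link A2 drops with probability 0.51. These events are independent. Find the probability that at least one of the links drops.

0.688948

P(none) = (1 − 0.31) × (1 − 0.08) × (1 − 0.51) = 0.69 × 0.92 × 0.49 = 0.311052
P(at least one) = 1 − 0.311052 = 0.688948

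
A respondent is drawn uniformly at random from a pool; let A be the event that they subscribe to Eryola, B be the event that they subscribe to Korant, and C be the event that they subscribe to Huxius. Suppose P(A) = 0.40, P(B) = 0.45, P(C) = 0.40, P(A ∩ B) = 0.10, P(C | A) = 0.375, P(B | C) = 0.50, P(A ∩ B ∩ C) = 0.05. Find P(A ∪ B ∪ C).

0.85

P(A ∩ C) = P(A)·P(C|A) = 0.40 × 0.375 = 0.15
P(B ∩ C) = P(C)·P(B|C) = 0.40 × 0.50 = 0.20
By inclusion-exclusion,
P(A ∪ B ∪ C) = 0.40 + 0.45 + 0.40 − 0.10 − 0.15 − 0.20 + 0.05 = 0.85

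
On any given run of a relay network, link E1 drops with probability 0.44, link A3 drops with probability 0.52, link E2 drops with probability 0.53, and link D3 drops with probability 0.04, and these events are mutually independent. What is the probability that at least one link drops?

0.87871744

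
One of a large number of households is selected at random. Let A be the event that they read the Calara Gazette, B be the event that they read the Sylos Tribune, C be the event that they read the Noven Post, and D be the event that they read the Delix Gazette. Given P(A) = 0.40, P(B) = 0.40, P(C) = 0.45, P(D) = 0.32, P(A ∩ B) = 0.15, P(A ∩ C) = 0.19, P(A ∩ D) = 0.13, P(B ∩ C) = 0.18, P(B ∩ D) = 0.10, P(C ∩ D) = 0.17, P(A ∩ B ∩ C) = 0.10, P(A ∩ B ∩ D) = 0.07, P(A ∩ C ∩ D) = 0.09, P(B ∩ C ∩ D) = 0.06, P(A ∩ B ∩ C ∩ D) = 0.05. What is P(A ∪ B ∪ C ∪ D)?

0.92

P(A ∪ B ∪ C ∪ D) = 0.40 + 0.40 + 0.45 + 0.32 − 0.15 − 0.19 − 0.13 − 0.18 − 0.10 − 0.17 + 0.10 + 0.07 + 0.09 + 0.06 − 0.05 = 0.92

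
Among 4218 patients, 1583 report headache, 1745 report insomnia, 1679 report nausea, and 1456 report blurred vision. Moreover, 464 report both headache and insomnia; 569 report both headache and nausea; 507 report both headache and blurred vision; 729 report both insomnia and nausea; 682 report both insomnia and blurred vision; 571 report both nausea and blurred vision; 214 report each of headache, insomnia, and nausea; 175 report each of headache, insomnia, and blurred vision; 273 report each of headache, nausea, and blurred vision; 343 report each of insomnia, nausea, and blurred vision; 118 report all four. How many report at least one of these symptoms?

N(≥1) = 1583 + 1745 + 1679 + 1456 − 464 − 569 − 507 − 729 − 682 − 571 + 214 + 175 + 273 + 343 − 118 = 3828

3828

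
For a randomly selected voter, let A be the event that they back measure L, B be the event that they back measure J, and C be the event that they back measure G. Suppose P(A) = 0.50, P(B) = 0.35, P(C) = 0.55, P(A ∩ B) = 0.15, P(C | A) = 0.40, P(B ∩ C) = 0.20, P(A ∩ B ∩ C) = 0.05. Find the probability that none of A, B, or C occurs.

0.10

P(A ∩ C) = P(A)·P(C|A) = 0.50 × 0.40 = 0.20
By inclusion-exclusion,
P(A ∪ B ∪ C) = 0.50 + 0.35 + 0.55 − 0.15 − 0.20 − 0.20 + 0.05 = 0.90
P(none) = 1 − 0.90 = 0.10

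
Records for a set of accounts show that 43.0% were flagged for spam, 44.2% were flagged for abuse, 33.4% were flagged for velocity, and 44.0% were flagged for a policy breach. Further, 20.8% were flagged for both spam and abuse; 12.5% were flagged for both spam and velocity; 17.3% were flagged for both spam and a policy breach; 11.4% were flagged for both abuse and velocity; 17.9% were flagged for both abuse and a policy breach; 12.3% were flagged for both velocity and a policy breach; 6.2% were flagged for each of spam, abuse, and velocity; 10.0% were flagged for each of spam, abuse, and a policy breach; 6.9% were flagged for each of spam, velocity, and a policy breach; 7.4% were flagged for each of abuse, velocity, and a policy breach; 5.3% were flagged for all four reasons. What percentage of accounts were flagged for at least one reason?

97.6%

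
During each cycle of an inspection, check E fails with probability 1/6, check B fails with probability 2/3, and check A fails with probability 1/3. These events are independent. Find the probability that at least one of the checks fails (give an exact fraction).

22/27

P(none) = (1 − 1/6) × (1 − 2/3) × (1 − 1/3) = 5/6 × 1/3 × 2/3 = 5/27
P(at least one) = 1 − 5/27 = 22/27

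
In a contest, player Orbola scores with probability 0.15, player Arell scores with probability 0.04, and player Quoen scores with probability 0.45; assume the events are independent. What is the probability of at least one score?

0.5512

P(none) = (1 − 0.15) × (1 − 0.04) × (1 − 0.45) = 0.85 × 0.96 × 0.55 = 0.4488
P(at least one) = 1 − 0.4488 = 0.5512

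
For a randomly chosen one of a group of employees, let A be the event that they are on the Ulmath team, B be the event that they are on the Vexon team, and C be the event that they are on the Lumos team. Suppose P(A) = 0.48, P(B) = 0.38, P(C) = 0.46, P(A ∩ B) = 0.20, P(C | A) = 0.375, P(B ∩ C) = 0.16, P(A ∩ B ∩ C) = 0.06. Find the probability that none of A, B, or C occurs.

0.16

P(A ∩ C) = P(A)·P(C|A) = 0.48 × 0.375 = 0.18
P(A ∪ B ∪ C) = 0.48 + 0.38 + 0.46 − 0.20 − 0.18 − 0.16 + 0.06 = 0.84
P(none) = 1 − 0.84 = 0.16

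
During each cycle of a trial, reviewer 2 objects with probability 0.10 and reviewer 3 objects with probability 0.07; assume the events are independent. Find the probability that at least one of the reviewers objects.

0.163

Since the events are independent, P(none) is the product of the individual non-occurrence probabilities.
P(none) = (1 − 0.10) × (1 − 0.07) = 0.90 × 0.93 = 0.837
P(at least one) = 1 − 0.837 = 0.163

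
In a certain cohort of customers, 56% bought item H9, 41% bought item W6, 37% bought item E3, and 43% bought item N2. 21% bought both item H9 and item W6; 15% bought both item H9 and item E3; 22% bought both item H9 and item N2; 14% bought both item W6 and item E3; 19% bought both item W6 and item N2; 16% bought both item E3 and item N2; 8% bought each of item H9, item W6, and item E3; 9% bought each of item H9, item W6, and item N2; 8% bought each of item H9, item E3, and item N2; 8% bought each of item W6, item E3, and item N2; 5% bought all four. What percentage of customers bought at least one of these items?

98%

P(union) = 56 + 41 + 37 + 43 − 21 − 15 − 22 − 14 − 19 − 16 + 8 + 9 + 8 + 8 − 5 = 98%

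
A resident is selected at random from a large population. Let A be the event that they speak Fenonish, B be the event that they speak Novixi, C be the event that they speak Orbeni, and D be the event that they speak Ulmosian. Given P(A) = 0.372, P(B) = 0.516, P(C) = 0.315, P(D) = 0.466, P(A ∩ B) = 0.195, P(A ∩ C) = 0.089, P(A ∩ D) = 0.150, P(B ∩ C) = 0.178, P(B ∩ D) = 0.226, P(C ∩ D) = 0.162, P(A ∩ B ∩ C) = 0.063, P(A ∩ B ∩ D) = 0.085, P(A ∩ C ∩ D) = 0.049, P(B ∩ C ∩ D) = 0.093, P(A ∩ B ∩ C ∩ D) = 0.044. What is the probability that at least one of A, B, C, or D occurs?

0.915

Using inclusion–exclusion:
P(A ∪ B ∪ C ∪ D) = 0.372 + 0.516 + 0.315 + 0.466 − 0.195 − 0.089 − 0.150 − 0.178 − 0.226 − 0.162 + 0.063 + 0.085 + 0.049 + 0.093 − 0.044 = 0.915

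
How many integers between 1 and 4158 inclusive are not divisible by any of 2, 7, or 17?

2079 + 594 + 244 − 297 − 122 − 34 + 17 = 2481
4158 − 2481 = 1677

1677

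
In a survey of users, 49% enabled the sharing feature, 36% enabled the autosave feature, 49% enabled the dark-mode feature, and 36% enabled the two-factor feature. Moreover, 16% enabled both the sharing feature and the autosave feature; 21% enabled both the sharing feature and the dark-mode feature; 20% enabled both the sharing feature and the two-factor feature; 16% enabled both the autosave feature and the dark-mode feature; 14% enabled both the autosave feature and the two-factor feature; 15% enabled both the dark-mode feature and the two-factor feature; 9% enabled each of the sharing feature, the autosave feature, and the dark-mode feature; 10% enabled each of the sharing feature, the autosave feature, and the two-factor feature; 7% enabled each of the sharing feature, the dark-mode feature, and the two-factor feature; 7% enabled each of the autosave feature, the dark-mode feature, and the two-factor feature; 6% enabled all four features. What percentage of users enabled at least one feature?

95%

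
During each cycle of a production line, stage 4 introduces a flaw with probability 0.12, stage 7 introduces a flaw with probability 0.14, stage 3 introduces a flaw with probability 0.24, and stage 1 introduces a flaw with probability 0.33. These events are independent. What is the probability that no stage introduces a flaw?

P(none) = (1 − 0.12) × (1 − 0.14) × (1 − 0.24) × (1 − 0.33) = 0.88 × 0.86 × 0.76 × 0.67 = 0.38536256

0.38536256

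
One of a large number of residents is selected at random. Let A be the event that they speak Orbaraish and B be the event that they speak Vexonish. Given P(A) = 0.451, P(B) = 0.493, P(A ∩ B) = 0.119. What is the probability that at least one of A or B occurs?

Using inclusion–exclusion:
P(A ∪ B) = 0.451 + 0.493 − 0.119 = 0.825

0.825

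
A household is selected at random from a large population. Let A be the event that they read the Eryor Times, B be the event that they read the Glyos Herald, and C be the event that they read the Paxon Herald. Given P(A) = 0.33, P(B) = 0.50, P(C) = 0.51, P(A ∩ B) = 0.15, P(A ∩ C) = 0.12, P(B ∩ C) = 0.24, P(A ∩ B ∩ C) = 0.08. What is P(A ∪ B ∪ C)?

P(A ∪ B ∪ C) = 0.33 + 0.50 + 0.51 − 0.15 − 0.12 − 0.24 + 0.08 = 0.91

0.91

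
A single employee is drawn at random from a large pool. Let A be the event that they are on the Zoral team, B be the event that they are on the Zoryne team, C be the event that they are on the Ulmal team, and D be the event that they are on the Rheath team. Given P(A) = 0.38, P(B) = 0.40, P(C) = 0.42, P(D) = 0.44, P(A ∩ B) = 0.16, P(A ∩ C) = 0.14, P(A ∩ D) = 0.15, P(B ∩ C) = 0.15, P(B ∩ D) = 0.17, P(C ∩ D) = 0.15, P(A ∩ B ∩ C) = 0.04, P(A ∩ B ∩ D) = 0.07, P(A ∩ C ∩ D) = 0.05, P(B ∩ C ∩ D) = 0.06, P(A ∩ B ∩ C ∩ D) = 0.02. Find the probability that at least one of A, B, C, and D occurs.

0.92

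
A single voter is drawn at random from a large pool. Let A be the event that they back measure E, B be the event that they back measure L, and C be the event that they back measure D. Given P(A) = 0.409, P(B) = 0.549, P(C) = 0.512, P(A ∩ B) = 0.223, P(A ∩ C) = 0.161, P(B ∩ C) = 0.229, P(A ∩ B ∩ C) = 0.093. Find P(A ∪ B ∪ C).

0.950

P(A ∪ B ∪ C) = 0.409 + 0.549 + 0.512 − 0.223 − 0.161 − 0.229 + 0.093 = 0.950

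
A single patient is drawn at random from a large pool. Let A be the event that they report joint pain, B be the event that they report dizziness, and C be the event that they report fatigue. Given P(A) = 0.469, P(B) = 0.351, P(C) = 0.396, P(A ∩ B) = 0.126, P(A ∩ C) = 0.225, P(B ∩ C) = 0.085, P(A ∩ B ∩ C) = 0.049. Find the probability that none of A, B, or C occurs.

0.171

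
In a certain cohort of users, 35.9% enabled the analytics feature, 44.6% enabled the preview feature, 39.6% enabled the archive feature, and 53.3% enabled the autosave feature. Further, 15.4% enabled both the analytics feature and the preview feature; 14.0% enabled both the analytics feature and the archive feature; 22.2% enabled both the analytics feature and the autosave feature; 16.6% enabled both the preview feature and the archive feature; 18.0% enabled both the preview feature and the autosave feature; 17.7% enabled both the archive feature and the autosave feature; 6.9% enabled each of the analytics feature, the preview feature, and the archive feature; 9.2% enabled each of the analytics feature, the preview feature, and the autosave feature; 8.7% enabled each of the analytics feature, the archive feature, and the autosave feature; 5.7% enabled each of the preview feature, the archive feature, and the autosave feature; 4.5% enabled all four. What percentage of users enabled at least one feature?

95.5%

P(at least one) = 35.9 + 44.6 + 39.6 + 53.3 − 15.4 − 14.0 − 22.2 − 16.6 − 18.0 − 17.7 + 6.9 + 9.2 + 8.7 + 5.7 − 4.5 = 95.5%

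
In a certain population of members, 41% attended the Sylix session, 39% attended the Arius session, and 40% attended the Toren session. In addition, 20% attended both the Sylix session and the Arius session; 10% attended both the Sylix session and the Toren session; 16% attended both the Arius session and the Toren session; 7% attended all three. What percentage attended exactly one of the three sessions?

49%

By inclusion–exclusion (exactly-one form):
P(exactly one) = 41 + 39 + 40 − 2·20 − 2·10 − 2·16 + 3·7 = 49%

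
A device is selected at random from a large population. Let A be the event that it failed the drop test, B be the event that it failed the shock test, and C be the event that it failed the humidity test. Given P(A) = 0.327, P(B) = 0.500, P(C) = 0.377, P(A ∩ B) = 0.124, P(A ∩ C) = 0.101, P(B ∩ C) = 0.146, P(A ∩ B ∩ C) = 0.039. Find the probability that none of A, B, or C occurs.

0.128

P(A ∪ B ∪ C) = 0.327 + 0.500 + 0.377 − 0.124 − 0.101 − 0.146 + 0.039 = 0.872
P(none) = 1 − 0.872 = 0.128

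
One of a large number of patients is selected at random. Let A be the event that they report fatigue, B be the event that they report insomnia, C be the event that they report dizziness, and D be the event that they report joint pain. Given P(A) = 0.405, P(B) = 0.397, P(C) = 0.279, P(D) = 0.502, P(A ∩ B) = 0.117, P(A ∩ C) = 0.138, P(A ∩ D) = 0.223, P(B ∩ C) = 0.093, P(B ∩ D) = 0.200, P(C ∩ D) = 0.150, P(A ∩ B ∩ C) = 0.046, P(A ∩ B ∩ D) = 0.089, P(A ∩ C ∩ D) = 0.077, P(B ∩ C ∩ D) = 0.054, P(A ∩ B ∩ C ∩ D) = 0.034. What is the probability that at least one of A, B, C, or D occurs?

0.894

Apply inclusion-exclusion:
P(A ∪ B ∪ C ∪ D) = 0.405 + 0.397 + 0.279 + 0.502 − 0.117 − 0.138 − 0.223 − 0.093 − 0.200 − 0.150 + 0.046 + 0.089 + 0.077 + 0.054 − 0.034 = 0.894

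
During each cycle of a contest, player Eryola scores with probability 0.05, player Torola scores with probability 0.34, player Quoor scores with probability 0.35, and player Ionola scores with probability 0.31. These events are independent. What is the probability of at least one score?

0.7187905

Since the events are independent, P(none) is the product of the individual non-occurrence probabilities.
P(none) = (1 − 0.05) × (1 − 0.34) × (1 − 0.35) × (1 − 0.31) = 0.95 × 0.66 × 0.65 × 0.69 = 0.2812095
P(at least one) = 1 − 0.2812095 = 0.7187905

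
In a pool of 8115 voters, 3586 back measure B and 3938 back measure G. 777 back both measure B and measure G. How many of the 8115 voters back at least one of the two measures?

|union| = 3586 + 3938 − 777 = 6747

6747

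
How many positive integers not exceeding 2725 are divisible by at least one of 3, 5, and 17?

Apply inclusion-exclusion:
908 + 545 + 160 − 181 − 53 − 32 + 10 = 1357

1357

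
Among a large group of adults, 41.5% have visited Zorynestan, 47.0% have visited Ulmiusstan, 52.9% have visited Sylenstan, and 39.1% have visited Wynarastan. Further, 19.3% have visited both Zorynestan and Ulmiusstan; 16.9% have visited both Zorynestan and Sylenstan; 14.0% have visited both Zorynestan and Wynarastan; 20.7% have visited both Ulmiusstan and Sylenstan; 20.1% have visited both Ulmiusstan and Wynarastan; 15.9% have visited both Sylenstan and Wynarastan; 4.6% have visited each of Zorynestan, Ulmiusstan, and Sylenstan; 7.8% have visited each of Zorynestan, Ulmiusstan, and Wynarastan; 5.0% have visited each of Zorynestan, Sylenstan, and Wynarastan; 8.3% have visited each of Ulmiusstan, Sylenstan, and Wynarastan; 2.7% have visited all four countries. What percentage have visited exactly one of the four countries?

Using the inclusion–exclusion count for exactly one event:
P(exactly one) = 41.5 + 47.0 + 52.9 + 39.1 − 2·19.3 − 2·16.9 − 2·14.0 − 2·20.7 − 2·20.1 − 2·15.9 + 3·4.6 + 3·7.8 + 3·5.0 + 3·8.3 − 4·2.7 = 33.0%

33.0%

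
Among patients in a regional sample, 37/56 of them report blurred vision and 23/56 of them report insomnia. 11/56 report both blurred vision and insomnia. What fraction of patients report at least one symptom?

7/8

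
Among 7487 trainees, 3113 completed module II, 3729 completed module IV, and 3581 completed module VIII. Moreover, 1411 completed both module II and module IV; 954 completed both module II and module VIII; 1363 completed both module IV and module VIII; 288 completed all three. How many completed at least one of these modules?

Apply inclusion-exclusion:
|at least one| = 3113 + 3729 + 3581 − 1411 − 954 − 1363 + 288 = 6983

6983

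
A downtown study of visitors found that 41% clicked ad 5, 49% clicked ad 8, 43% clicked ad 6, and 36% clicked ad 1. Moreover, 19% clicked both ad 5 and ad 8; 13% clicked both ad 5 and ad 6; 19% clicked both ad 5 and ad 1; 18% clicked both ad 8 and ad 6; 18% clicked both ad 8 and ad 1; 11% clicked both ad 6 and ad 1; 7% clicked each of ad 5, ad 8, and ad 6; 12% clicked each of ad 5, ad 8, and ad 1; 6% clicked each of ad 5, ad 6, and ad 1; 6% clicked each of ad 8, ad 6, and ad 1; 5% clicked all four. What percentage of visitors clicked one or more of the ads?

97%

P(union) = 41 + 49 + 43 + 36 − 19 − 13 − 19 − 18 − 18 − 11 + 7 + 12 + 6 + 6 − 5 = 97%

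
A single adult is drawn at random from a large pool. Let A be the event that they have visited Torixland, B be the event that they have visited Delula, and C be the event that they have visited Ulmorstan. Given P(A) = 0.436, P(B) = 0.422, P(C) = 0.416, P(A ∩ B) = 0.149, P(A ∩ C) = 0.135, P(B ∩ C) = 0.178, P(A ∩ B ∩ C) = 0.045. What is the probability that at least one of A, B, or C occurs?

Inclusion–exclusion gives
P(A ∪ B ∪ C) = 0.436 + 0.422 + 0.416 − 0.149 − 0.135 − 0.178 + 0.045 = 0.857

0.857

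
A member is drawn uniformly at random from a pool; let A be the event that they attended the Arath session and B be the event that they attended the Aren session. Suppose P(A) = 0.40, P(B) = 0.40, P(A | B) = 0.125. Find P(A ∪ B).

0.75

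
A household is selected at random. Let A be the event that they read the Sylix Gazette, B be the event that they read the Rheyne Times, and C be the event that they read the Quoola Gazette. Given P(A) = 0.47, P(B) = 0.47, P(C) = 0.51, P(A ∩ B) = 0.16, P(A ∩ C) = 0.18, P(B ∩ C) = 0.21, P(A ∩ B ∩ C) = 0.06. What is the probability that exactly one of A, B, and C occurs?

By inclusion–exclusion (exactly-one form):
P(exactly one) = 0.47 + 0.47 + 0.51 − 2·0.16 − 2·0.18 − 2·0.21 + 3·0.06 = 0.53

0.53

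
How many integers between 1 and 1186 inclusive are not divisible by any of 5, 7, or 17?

765

By inclusion–exclusion:
237 + 169 + 69 − 33 − 13 − 9 + 1 = 421
1186 − 421 = 765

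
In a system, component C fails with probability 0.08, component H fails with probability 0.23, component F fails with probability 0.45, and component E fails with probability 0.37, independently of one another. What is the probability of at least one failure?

P(none) = (1 − 0.08) × (1 − 0.23) × (1 − 0.45) × (1 − 0.37) = 0.92 × 0.77 × 0.55 × 0.63 = 0.2454606
P(at least one) = 1 − 0.2454606 = 0.7545394

0.7545394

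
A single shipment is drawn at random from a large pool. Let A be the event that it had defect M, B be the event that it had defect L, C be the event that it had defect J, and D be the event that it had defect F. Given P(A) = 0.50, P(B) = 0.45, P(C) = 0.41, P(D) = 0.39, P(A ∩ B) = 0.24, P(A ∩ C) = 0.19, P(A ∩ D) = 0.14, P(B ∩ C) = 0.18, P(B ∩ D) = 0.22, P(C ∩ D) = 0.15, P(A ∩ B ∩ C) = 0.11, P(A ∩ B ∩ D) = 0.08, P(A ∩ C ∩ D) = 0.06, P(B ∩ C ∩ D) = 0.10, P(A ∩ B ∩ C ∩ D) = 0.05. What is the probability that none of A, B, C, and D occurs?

0.07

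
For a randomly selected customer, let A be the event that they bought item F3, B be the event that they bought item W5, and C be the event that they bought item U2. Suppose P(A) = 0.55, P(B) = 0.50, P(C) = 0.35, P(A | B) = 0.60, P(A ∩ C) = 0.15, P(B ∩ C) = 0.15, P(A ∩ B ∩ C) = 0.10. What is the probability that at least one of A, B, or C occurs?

0.90

P(A ∩ B) = P(B)·P(A|B) = 0.50 × 0.60 = 0.30
P(A ∪ B ∪ C) = 0.55 + 0.50 + 0.35 − 0.30 − 0.15 − 0.15 + 0.10 = 0.90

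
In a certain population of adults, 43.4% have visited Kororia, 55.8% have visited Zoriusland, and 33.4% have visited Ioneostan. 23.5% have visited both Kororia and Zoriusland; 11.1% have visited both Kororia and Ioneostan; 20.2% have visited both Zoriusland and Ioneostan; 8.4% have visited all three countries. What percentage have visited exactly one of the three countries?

By inclusion–exclusion (exactly-one form):
P(exactly one) = 43.4 + 55.8 + 33.4 − 2·23.5 − 2·11.1 − 2·20.2 + 3·8.4 = 48.2%

48.2%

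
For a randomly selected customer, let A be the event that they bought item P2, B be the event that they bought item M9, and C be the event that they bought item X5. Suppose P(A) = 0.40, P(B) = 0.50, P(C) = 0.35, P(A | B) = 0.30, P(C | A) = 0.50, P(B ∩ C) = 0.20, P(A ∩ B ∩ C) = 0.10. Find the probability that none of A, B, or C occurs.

0.20

P(A ∩ B) = P(B)·P(A|B) = 0.50 × 0.30 = 0.15
P(A ∩ C) = P(A)·P(C|A) = 0.40 × 0.50 = 0.20
By inclusion–exclusion:
P(A ∪ B ∪ C) = 0.40 + 0.50 + 0.35 − 0.15 − 0.20 − 0.20 + 0.10 = 0.80
P(none) = 1 − 0.80 = 0.20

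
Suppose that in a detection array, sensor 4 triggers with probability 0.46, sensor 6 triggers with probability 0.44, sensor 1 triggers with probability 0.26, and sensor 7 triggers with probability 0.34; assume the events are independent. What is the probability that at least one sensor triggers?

0.85230784

P(none) = (1 − 0.46) × (1 − 0.44) × (1 − 0.26) × (1 − 0.34) = 0.54 × 0.56 × 0.74 × 0.66 = 0.14769216
P(at least one) = 1 − 0.14769216 = 0.85230784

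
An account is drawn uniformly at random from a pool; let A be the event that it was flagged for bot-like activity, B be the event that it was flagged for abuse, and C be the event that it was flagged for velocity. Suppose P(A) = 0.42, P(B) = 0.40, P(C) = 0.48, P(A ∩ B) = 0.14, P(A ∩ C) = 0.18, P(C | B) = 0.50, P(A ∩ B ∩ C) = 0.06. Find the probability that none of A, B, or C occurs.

0.16

P(B ∩ C) = P(B)·P(C|B) = 0.40 × 0.50 = 0.20
Inclusion–exclusion gives
P(A ∪ B ∪ C) = 0.42 + 0.40 + 0.48 − 0.14 − 0.18 − 0.20 + 0.06 = 0.84
P(none) = 1 − 0.84 = 0.16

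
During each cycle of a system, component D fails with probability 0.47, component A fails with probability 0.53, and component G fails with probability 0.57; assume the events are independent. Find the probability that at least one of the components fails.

0.892887

P(none) = (1 − 0.47) × (1 − 0.53) × (1 − 0.57) = 0.53 × 0.47 × 0.43 = 0.107113
P(at least one) = 1 − 0.107113 = 0.892887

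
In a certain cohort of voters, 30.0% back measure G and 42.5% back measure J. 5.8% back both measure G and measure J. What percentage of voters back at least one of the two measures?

66.7%

By inclusion-exclusion,
P(≥1) = 30.0 + 42.5 − 5.8 = 66.7%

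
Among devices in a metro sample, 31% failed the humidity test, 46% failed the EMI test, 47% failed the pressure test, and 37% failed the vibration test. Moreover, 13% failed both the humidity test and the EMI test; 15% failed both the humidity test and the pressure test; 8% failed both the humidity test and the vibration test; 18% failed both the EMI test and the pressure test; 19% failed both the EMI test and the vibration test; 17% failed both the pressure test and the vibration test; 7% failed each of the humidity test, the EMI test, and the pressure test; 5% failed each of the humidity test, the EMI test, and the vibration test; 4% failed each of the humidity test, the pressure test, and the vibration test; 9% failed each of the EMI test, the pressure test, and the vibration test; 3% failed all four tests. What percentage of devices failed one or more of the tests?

93%

By inclusion-exclusion,
P(union) = 31 + 46 + 47 + 37 − 13 − 15 − 8 − 18 − 19 − 17 + 7 + 5 + 4 + 9 − 3 = 93%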